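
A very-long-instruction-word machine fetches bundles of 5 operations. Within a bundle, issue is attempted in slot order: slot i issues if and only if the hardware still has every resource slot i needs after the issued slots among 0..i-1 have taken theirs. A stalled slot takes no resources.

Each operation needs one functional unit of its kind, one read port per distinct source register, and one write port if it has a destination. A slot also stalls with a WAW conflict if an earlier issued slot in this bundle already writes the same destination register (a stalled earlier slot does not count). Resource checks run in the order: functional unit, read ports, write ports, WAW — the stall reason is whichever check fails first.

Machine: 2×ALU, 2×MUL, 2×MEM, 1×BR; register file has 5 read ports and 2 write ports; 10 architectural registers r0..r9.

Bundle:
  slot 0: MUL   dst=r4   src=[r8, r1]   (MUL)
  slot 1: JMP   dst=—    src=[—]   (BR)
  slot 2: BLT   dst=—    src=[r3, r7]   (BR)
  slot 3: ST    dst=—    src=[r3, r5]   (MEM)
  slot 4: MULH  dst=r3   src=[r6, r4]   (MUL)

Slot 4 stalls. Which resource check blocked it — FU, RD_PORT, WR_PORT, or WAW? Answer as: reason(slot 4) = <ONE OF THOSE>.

#0 MUL src=r8,r1 dispatched  <A:2 Mu:1 Ld:2 B:1 rd:3 wr:1>
#1 BR src=- dispatched  <A:2 Mu:1 Ld:2 B:0 rd:3 wr:1>
#2 BR src=r3,r7 held:FU  <A:2 Mu:1 Ld:2 B:0 rd:3 wr:1>
#3 MEM src=r3,r5 dispatched  <A:2 Mu:1 Ld:1 B:0 rd:1 wr:1>
#4 MUL src=r6,r4 held:RD_PORT  <A:2 Mu:1 Ld:1 B:0 rd:1 wr:1>

reason(slot 4) = RD_PORT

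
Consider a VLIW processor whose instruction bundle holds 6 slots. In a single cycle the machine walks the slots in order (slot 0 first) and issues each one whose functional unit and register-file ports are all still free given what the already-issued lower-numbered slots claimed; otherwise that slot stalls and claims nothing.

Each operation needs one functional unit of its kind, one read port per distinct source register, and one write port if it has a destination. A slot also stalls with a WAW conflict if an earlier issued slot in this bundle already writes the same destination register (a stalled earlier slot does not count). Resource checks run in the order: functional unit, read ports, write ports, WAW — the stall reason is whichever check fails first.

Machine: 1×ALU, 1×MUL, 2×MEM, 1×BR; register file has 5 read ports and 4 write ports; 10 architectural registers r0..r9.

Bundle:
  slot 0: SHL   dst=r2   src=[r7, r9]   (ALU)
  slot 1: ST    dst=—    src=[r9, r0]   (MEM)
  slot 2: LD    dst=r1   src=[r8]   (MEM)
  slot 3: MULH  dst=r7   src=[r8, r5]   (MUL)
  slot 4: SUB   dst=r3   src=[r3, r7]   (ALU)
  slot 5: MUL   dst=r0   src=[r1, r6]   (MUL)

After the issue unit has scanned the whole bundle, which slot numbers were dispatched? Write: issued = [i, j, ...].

issued = [0, 1, 2]

slot 0 (ALU): ISSUE — free A0,Mu1,Ld2,B1 rp3 wp3
slot 1 (MEM): ISSUE — free A0,Mu1,Ld1,B1 rp1 wp3
slot 2 (MEM): ISSUE — free A0,Mu1,Ld0,B1 rp0 wp2
slot 3 (MUL): stall RD_PORT — free A0,Mu1,Ld0,B1 rp0 wp2
slot 4 (ALU): stall FU — free A0,Mu1,Ld0,B1 rp0 wp2
slot 5 (MUL): stall RD_PORT — free A0,Mu1,Ld0,B1 rp0 wp2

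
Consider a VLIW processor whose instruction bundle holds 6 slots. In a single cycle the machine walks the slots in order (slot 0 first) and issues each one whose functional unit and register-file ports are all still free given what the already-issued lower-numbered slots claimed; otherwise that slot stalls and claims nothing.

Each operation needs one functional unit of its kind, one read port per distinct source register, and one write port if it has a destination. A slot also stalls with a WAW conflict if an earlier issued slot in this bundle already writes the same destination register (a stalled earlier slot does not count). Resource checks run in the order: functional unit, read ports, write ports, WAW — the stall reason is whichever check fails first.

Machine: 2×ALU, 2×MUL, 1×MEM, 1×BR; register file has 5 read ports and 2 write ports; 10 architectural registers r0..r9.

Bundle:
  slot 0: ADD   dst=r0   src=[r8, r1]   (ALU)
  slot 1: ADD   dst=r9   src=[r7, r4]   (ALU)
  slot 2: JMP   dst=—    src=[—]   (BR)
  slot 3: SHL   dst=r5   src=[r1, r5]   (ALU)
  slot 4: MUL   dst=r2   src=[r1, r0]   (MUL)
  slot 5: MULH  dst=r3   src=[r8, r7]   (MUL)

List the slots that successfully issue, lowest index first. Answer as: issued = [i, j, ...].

issued = [0, 1, 2]

#0 ALU src=r8,r1 dispatched  <A:1 Mu:2 Ld:1 B:1 rd:3 wr:1>
#1 ALU src=r7,r4 dispatched  <A:0 Mu:2 Ld:1 B:1 rd:1 wr:0>
#2 BR src=- dispatched  <A:0 Mu:2 Ld:1 B:0 rd:1 wr:0>
#3 ALU src=r1,r5 held:FU  <A:0 Mu:2 Ld:1 B:0 rd:1 wr:0>
#4 MUL src=r1,r0 held:RD_PORT  <A:0 Mu:2 Ld:1 B:0 rd:1 wr:0>
#5 MUL src=r8,r7 held:RD_PORT  <A:0 Mu:2 Ld:1 B:0 rd:1 wr:0>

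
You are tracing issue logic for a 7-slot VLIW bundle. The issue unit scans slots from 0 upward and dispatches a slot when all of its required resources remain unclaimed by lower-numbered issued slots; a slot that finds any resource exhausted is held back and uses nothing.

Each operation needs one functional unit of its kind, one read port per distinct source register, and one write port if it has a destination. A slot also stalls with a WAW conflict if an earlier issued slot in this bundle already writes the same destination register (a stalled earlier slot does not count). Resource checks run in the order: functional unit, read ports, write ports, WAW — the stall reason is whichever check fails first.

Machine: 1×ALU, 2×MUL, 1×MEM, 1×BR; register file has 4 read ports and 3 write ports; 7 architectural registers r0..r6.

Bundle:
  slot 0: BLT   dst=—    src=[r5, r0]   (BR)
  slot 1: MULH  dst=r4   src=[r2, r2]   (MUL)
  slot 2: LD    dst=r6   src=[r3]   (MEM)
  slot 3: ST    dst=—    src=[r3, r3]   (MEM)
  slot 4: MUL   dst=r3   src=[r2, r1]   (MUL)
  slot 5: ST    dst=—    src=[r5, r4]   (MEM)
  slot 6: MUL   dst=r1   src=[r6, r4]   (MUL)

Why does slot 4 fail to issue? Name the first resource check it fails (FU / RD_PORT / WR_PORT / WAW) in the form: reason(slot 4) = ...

  0. BR ⇒ go  {1A/2Mu/1Ld/0B | 2r 3w}
  1. MUL→r4 ⇒ go  {1A/1Mu/1Ld/0B | 1r 2w}
  2. MEM→r6 ⇒ go  {1A/1Mu/0Ld/0B | 0r 1w}
  3. MEM ⇒ no(FU)  {1A/1Mu/0Ld/0B | 0r 1w}
  4. MUL→r3 ⇒ no(RD_PORT)  {1A/1Mu/0Ld/0B | 0r 1w}
  5. MEM ⇒ no(FU)  {1A/1Mu/0Ld/0B | 0r 1w}
  6. MUL→r1 ⇒ no(RD_PORT)  {1A/1Mu/0Ld/0B | 0r 1w}

reason(slot 4) = RD_PORT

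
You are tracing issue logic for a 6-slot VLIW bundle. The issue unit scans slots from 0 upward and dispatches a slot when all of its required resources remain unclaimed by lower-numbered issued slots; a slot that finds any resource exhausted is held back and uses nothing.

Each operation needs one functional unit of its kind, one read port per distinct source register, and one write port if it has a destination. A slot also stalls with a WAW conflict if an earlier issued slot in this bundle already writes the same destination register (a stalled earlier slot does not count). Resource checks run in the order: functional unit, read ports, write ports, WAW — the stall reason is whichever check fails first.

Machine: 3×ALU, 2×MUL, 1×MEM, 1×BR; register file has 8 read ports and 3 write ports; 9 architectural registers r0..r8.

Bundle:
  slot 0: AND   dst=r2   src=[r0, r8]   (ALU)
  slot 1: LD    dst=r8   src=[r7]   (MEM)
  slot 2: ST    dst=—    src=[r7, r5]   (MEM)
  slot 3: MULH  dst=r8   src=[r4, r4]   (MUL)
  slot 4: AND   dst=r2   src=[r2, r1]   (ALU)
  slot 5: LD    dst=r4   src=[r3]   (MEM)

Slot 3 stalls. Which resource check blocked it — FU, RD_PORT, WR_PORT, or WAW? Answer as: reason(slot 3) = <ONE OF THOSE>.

slot 0 (ALU): ISSUE — free A2,Mu2,Ld1,B1 rp6 wp2
slot 1 (MEM): ISSUE — free A2,Mu2,Ld0,B1 rp5 wp1
slot 2 (MEM): stall FU — free A2,Mu2,Ld0,B1 rp5 wp1
slot 3 (MUL): stall WAW — free A2,Mu2,Ld0,B1 rp5 wp1
slot 4 (ALU): stall WAW — free A2,Mu2,Ld0,B1 rp5 wp1
slot 5 (MEM): stall FU — free A2,Mu2,Ld0,B1 rp5 wp1

reason(slot 3) = WAW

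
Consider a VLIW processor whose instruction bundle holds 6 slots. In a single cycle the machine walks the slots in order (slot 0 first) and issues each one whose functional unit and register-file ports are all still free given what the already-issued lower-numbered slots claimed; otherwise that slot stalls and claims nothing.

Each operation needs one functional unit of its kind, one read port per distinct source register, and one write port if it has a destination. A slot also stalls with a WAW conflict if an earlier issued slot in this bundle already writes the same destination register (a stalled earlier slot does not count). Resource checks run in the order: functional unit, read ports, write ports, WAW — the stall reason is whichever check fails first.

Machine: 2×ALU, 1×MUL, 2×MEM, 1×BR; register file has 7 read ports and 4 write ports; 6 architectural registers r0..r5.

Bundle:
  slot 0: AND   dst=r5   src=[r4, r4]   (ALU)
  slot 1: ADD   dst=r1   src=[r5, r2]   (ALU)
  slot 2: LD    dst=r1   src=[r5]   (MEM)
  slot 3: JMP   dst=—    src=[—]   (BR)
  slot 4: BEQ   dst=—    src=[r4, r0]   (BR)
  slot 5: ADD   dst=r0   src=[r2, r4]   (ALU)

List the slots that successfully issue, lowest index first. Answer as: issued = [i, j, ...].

[0] ALU needs rd=1 wr=1: ok; after: ALU=1 MUL=1 MEM=2 BR=1, R=6, W=3
[1] ALU needs rd=2 wr=1: ok; after: ALU=0 MUL=1 MEM=2 BR=1, R=4, W=2
[2] MEM needs rd=1 wr=1: WAW; after: ALU=0 MUL=1 MEM=2 BR=1, R=4, W=2
[3] BR needs rd=0 wr=0: ok; after: ALU=0 MUL=1 MEM=2 BR=0, R=4, W=2
[4] BR needs rd=2 wr=0: FU; after: ALU=0 MUL=1 MEM=2 BR=0, R=4, W=2
[5] ALU needs rd=2 wr=1: FU; after: ALU=0 MUL=1 MEM=2 BR=0, R=4, W=2

issued = [0, 1, 3]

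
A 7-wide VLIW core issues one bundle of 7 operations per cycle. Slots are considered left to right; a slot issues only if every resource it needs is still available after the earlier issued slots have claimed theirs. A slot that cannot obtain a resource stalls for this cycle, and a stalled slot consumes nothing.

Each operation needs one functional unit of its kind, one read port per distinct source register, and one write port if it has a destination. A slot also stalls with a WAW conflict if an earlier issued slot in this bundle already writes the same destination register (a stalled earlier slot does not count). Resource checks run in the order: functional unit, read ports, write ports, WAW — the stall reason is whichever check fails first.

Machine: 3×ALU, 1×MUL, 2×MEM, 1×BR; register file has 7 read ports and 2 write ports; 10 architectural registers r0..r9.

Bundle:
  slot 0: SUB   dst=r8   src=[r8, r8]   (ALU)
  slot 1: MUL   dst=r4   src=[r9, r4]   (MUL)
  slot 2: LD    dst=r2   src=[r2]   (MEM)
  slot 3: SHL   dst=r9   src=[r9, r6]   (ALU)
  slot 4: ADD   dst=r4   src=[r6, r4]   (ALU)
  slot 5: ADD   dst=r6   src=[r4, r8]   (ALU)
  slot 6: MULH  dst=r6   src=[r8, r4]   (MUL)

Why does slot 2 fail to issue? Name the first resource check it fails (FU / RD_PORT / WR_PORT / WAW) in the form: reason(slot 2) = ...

reason(slot 2) = WR_PORT

#0 ALU src=r8,r8 dispatched  <A:2 Mu:1 Ld:2 B:1 rd:6 wr:1>
#1 MUL src=r9,r4 dispatched  <A:2 Mu:0 Ld:2 B:1 rd:4 wr:0>
#2 MEM src=r2 held:WR_PORT  <A:2 Mu:0 Ld:2 B:1 rd:4 wr:0>
#3 ALU src=r9,r6 held:WR_PORT  <A:2 Mu:0 Ld:2 B:1 rd:4 wr:0>
#4 ALU src=r6,r4 held:WR_PORT  <A:2 Mu:0 Ld:2 B:1 rd:4 wr:0>
#5 ALU src=r4,r8 held:WR_PORT  <A:2 Mu:0 Ld:2 B:1 rd:4 wr:0>
#6 MUL src=r8,r4 held:FU  <A:2 Mu:0 Ld:2 B:1 rd:4 wr:0>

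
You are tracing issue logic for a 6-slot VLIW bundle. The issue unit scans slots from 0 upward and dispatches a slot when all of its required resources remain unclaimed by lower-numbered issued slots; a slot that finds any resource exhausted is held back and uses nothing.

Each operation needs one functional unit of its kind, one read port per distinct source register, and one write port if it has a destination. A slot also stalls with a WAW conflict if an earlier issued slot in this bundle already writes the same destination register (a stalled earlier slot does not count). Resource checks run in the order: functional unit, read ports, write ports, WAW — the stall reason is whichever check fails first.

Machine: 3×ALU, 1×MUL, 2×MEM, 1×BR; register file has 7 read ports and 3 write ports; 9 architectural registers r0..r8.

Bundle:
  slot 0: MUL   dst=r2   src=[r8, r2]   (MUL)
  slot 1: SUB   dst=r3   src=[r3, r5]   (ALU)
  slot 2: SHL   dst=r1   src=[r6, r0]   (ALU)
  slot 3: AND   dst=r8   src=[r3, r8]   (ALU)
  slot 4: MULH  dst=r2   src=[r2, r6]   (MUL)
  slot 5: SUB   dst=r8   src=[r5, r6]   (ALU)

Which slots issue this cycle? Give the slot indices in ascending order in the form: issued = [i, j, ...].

#0 MUL src=r8,r2 dispatched  <A:3 Mu:0 Ld:2 B:1 rd:5 wr:2>
#1 ALU src=r3,r5 dispatched  <A:2 Mu:0 Ld:2 B:1 rd:3 wr:1>
#2 ALU src=r6,r0 dispatched  <A:1 Mu:0 Ld:2 B:1 rd:1 wr:0>
#3 ALU src=r3,r8 held:RD_PORT  <A:1 Mu:0 Ld:2 B:1 rd:1 wr:0>
#4 MUL src=r2,r6 held:FU  <A:1 Mu:0 Ld:2 B:1 rd:1 wr:0>
#5 ALU src=r5,r6 held:RD_PORT  <A:1 Mu:0 Ld:2 B:1 rd:1 wr:0>

issued = [0, 1, 2]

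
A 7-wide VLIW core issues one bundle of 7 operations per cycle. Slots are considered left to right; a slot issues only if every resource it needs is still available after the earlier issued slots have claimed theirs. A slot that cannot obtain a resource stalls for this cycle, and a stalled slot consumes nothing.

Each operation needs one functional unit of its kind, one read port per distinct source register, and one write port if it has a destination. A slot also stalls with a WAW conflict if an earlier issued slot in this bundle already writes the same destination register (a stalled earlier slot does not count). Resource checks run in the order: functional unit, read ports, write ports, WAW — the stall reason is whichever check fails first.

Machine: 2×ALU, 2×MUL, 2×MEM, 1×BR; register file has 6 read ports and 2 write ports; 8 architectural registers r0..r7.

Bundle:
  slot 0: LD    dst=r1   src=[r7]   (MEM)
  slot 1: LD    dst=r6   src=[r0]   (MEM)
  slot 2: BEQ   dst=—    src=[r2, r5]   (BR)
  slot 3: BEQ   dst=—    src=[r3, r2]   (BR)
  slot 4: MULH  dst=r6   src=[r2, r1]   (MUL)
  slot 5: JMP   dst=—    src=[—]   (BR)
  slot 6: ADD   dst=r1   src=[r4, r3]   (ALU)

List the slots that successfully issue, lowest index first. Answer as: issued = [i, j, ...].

issued = [0, 1, 2]

  0. MEM→r1 ⇒ go  {2A/2Mu/1Ld/1B | 5r 1w}
  1. MEM→r6 ⇒ go  {2A/2Mu/0Ld/1B | 4r 0w}
  2. BR ⇒ go  {2A/2Mu/0Ld/0B | 2r 0w}
  3. BR ⇒ no(FU)  {2A/2Mu/0Ld/0B | 2r 0w}
  4. MUL→r6 ⇒ no(WR_PORT)  {2A/2Mu/0Ld/0B | 2r 0w}
  5. BR ⇒ no(FU)  {2A/2Mu/0Ld/0B | 2r 0w}
  6. ALU→r1 ⇒ no(WR_PORT)  {2A/2Mu/0Ld/0B | 2r 0w}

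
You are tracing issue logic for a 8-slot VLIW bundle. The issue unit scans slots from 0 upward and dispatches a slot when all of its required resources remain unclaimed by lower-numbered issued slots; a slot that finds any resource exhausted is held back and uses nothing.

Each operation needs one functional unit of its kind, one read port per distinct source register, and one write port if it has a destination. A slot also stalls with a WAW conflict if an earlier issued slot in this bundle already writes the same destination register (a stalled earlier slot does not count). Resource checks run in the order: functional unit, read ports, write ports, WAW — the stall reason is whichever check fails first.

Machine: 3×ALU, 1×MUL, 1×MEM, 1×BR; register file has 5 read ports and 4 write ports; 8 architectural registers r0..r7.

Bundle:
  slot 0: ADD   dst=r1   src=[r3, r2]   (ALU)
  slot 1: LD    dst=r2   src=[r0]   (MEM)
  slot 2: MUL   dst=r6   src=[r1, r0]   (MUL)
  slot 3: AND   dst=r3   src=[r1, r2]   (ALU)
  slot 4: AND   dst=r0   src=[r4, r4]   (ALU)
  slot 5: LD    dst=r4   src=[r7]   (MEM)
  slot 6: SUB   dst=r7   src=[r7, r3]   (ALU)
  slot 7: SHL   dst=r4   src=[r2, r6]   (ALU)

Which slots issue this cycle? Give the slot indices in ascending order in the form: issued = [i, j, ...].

(0) want 1×ALU +2rd +1wr — yes → AL2|MU1|ME1|BR1|rd3|wr3
(1) want 1×MEM +1rd +1wr — yes → AL2|MU1|ME0|BR1|rd2|wr2
(2) want 1×MUL +2rd +1wr — yes → AL2|MU0|ME0|BR1|rd0|wr1
(3) want 1×ALU +2rd +1wr — RD_PORT → AL2|MU0|ME0|BR1|rd0|wr1
(4) want 1×ALU +1rd +1wr — RD_PORT → AL2|MU0|ME0|BR1|rd0|wr1
(5) want 1×MEM +1rd +1wr — FU → AL2|MU0|ME0|BR1|rd0|wr1
(6) want 1×ALU +2rd +1wr — RD_PORT → AL2|MU0|ME0|BR1|rd0|wr1
(7) want 1×ALU +2rd +1wr — RD_PORT → AL2|MU0|ME0|BR1|rd0|wr1

issued = [0, 1, 2]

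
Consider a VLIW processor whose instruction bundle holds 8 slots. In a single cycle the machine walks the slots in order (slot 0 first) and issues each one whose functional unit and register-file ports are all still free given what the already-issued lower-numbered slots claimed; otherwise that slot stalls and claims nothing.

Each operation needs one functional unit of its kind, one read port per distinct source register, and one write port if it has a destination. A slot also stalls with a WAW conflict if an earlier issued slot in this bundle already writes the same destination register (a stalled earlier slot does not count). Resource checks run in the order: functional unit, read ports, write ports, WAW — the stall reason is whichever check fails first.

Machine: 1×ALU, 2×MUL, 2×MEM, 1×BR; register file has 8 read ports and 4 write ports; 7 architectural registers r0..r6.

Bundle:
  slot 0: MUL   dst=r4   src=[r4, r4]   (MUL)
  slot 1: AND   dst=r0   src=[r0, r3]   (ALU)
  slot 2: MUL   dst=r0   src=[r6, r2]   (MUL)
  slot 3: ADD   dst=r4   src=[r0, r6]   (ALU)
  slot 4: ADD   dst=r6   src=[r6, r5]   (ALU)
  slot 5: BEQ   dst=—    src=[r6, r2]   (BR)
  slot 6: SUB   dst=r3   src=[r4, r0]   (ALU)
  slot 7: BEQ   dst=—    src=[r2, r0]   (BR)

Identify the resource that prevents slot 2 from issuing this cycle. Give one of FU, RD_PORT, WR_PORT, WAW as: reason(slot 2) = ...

reason(slot 2) = WAW

slot 0 (MUL): ISSUE — free A1,Mu1,Ld2,B1 rp7 wp3
slot 1 (ALU): ISSUE — free A0,Mu1,Ld2,B1 rp5 wp2
slot 2 (MUL): stall WAW — free A0,Mu1,Ld2,B1 rp5 wp2
slot 3 (ALU): stall FU — free A0,Mu1,Ld2,B1 rp5 wp2
slot 4 (ALU): stall FU — free A0,Mu1,Ld2,B1 rp5 wp2
slot 5 (BR): ISSUE — free A0,Mu1,Ld2,B0 rp3 wp2
slot 6 (ALU): stall FU — free A0,Mu1,Ld2,B0 rp3 wp2
slot 7 (BR): stall FU — free A0,Mu1,Ld2,B0 rp3 wp2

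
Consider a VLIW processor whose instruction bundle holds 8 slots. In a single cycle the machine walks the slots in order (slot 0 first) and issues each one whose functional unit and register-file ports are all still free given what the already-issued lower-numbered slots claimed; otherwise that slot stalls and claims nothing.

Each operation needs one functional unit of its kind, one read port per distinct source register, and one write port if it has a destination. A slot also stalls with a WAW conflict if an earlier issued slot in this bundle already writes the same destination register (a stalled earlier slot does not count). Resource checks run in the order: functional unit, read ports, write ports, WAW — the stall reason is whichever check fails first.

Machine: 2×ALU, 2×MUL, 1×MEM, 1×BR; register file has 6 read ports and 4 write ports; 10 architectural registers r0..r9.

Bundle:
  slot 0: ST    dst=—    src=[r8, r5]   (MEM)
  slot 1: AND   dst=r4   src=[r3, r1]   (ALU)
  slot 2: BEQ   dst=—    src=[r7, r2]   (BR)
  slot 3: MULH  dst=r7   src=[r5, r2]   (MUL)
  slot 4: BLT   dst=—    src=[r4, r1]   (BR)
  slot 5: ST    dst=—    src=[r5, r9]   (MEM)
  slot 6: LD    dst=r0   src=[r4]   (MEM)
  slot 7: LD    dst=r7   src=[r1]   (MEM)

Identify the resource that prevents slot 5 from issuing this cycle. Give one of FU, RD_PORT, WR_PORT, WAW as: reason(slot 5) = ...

reason(slot 5) = FU

slot 0 (MEM): ISSUE — free A2,Mu2,Ld0,B1 rp4 wp4
slot 1 (ALU): ISSUE — free A1,Mu2,Ld0,B1 rp2 wp3
slot 2 (BR): ISSUE — free A1,Mu2,Ld0,B0 rp0 wp3
slot 3 (MUL): stall RD_PORT — free A1,Mu2,Ld0,B0 rp0 wp3
slot 4 (BR): stall FU — free A1,Mu2,Ld0,B0 rp0 wp3
slot 5 (MEM): stall FU — free A1,Mu2,Ld0,B0 rp0 wp3
slot 6 (MEM): stall FU — free A1,Mu2,Ld0,B0 rp0 wp3
slot 7 (MEM): stall FU — free A1,Mu2,Ld0,B0 rp0 wp3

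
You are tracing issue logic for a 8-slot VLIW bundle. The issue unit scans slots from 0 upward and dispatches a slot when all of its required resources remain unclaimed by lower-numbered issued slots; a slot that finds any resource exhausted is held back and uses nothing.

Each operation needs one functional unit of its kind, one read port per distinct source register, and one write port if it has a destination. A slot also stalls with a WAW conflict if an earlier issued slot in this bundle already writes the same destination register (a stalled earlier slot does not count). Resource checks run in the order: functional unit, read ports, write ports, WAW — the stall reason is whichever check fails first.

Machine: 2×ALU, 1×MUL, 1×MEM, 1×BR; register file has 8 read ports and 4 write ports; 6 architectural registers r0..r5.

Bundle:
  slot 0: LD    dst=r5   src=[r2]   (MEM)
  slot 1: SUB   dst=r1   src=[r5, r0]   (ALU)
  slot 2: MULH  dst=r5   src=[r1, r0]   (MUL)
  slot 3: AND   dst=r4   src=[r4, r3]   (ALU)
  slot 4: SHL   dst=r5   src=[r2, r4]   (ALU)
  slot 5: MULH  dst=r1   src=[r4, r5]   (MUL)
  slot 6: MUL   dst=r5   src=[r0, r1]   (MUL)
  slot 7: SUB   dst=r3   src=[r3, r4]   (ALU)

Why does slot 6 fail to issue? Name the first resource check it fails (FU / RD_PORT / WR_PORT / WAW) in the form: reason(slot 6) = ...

reason(slot 6) = WAW

[0] MEM needs rd=1 wr=1: ok; after: ALU=2 MUL=1 MEM=0 BR=1, R=7, W=3
[1] ALU needs rd=2 wr=1: ok; after: ALU=1 MUL=1 MEM=0 BR=1, R=5, W=2
[2] MUL needs rd=2 wr=1: WAW; after: ALU=1 MUL=1 MEM=0 BR=1, R=5, W=2
[3] ALU needs rd=2 wr=1: ok; after: ALU=0 MUL=1 MEM=0 BR=1, R=3, W=1
[4] ALU needs rd=2 wr=1: FU; after: ALU=0 MUL=1 MEM=0 BR=1, R=3, W=1
[5] MUL needs rd=2 wr=1: WAW; after: ALU=0 MUL=1 MEM=0 BR=1, R=3, W=1
[6] MUL needs rd=2 wr=1: WAW; after: ALU=0 MUL=1 MEM=0 BR=1, R=3, W=1
[7] ALU needs rd=2 wr=1: FU; after: ALU=0 MUL=1 MEM=0 BR=1, R=3, W=1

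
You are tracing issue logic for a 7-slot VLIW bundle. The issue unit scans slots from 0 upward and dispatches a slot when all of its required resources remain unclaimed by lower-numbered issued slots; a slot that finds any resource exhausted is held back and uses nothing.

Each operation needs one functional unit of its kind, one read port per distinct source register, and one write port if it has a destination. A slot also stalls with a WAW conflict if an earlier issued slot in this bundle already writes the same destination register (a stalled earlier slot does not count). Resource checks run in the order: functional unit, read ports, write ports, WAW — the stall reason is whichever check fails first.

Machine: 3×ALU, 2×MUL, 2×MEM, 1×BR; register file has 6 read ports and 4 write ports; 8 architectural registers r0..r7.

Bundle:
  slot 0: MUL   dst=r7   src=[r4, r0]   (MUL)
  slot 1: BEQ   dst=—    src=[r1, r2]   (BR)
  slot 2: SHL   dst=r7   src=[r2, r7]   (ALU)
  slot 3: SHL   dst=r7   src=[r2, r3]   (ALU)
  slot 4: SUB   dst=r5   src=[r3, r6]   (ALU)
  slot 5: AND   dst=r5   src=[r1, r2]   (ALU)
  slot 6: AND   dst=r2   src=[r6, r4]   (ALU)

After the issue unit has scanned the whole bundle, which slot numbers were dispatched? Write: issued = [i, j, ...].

issued = [0, 1, 4]

[0] MUL needs rd=2 wr=1: ok; after: ALU=3 MUL=1 MEM=2 BR=1, R=4, W=3
[1] BR needs rd=2 wr=0: ok; after: ALU=3 MUL=1 MEM=2 BR=0, R=2, W=3
[2] ALU needs rd=2 wr=1: WAW; after: ALU=3 MUL=1 MEM=2 BR=0, R=2, W=3
[3] ALU needs rd=2 wr=1: WAW; after: ALU=3 MUL=1 MEM=2 BR=0, R=2, W=3
[4] ALU needs rd=2 wr=1: ok; after: ALU=2 MUL=1 MEM=2 BR=0, R=0, W=2
[5] ALU needs rd=2 wr=1: RD_PORT; after: ALU=2 MUL=1 MEM=2 BR=0, R=0, W=2
[6] ALU needs rd=2 wr=1: RD_PORT; after: ALU=2 MUL=1 MEM=2 BR=0, R=0, W=2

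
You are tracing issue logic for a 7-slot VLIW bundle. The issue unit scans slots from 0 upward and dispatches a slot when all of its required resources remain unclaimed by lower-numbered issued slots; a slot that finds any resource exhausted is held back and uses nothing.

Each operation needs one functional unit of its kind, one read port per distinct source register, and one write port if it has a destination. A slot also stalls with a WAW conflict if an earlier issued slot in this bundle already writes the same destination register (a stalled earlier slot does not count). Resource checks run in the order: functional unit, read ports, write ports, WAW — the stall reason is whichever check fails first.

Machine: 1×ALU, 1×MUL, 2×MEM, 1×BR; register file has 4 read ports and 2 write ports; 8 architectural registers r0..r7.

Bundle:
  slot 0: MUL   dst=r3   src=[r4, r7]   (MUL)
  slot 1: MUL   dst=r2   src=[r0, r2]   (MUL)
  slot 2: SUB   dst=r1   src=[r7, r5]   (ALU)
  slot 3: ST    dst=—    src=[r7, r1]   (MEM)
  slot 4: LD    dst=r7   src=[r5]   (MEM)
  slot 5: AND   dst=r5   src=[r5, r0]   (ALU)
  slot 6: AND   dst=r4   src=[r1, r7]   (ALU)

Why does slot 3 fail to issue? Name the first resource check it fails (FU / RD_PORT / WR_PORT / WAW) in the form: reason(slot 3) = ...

reason(slot 3) = RD_PORT

#0 MUL src=r4,r7 dispatched  <A:1 Mu:0 Ld:2 B:1 rd:2 wr:1>
#1 MUL src=r0,r2 held:FU  <A:1 Mu:0 Ld:2 B:1 rd:2 wr:1>
#2 ALU src=r7,r5 dispatched  <A:0 Mu:0 Ld:2 B:1 rd:0 wr:0>
#3 MEM src=r7,r1 held:RD_PORT  <A:0 Mu:0 Ld:2 B:1 rd:0 wr:0>
#4 MEM src=r5 held:RD_PORT  <A:0 Mu:0 Ld:2 B:1 rd:0 wr:0>
#5 ALU src=r5,r0 held:FU  <A:0 Mu:0 Ld:2 B:1 rd:0 wr:0>
#6 ALU src=r1,r7 held:FU  <A:0 Mu:0 Ld:2 B:1 rd:0 wr:0>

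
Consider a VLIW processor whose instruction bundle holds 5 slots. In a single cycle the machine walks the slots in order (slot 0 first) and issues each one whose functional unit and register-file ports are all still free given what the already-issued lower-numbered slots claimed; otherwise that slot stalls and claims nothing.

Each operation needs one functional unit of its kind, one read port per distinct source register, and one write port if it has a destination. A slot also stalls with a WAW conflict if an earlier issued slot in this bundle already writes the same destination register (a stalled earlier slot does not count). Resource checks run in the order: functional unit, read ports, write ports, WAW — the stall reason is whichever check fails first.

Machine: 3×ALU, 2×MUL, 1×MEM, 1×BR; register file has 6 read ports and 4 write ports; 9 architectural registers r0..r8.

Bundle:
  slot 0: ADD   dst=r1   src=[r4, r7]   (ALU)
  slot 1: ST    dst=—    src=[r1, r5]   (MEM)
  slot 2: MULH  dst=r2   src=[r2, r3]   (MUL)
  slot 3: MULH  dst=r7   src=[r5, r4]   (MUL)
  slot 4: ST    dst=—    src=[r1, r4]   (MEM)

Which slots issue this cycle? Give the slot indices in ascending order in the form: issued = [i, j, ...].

slot 0 (ALU): ISSUE — free A2,Mu2,Ld1,B1 rp4 wp3
slot 1 (MEM): ISSUE — free A2,Mu2,Ld0,B1 rp2 wp3
slot 2 (MUL): ISSUE — free A2,Mu1,Ld0,B1 rp0 wp2
slot 3 (MUL): stall RD_PORT — free A2,Mu1,Ld0,B1 rp0 wp2
slot 4 (MEM): stall FU — free A2,Mu1,Ld0,B1 rp0 wp2

issued = [0, 1, 2]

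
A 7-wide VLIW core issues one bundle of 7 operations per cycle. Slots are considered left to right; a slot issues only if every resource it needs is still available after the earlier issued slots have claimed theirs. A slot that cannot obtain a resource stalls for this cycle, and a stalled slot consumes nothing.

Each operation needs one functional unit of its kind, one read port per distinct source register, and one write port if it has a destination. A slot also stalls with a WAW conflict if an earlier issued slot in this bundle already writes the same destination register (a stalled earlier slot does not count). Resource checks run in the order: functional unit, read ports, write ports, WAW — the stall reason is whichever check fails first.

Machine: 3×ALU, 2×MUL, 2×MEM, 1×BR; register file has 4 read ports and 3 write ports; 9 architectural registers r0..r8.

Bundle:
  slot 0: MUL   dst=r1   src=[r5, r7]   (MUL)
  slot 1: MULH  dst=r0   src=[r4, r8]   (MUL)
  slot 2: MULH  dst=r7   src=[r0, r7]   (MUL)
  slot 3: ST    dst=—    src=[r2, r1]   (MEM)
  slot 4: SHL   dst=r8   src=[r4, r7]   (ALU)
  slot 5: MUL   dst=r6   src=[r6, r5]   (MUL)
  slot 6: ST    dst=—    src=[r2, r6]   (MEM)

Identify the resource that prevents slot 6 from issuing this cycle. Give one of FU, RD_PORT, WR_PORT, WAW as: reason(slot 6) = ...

reason(slot 6) = RD_PORT

  0. MUL→r1 ⇒ go  {3A/1Mu/2Ld/1B | 2r 2w}
  1. MUL→r0 ⇒ go  {3A/0Mu/2Ld/1B | 0r 1w}
  2. MUL→r7 ⇒ no(FU)  {3A/0Mu/2Ld/1B | 0r 1w}
  3. MEM ⇒ no(RD_PORT)  {3A/0Mu/2Ld/1B | 0r 1w}
  4. ALU→r8 ⇒ no(RD_PORT)  {3A/0Mu/2Ld/1B | 0r 1w}
  5. MUL→r6 ⇒ no(FU)  {3A/0Mu/2Ld/1B | 0r 1w}
  6. MEM ⇒ no(RD_PORT)  {3A/0Mu/2Ld/1B | 0r 1w}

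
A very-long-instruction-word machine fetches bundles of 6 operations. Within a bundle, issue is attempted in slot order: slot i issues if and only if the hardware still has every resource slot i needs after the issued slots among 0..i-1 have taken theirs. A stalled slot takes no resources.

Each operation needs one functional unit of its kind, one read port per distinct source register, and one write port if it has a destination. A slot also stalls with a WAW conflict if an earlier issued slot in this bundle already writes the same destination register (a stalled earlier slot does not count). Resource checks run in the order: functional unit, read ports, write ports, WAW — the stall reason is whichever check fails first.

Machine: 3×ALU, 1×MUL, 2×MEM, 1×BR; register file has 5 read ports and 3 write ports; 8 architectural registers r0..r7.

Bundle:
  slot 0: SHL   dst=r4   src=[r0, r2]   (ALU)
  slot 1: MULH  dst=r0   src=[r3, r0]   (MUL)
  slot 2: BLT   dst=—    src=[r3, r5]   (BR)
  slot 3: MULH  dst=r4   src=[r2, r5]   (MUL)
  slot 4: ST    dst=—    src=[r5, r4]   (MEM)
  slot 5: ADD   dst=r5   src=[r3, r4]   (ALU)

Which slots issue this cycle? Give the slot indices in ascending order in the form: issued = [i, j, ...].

  0. ALU→r4 ⇒ go  {2A/1Mu/2Ld/1B | 3r 2w}
  1. MUL→r0 ⇒ go  {2A/0Mu/2Ld/1B | 1r 1w}
  2. BR ⇒ no(RD_PORT)  {2A/0Mu/2Ld/1B | 1r 1w}
  3. MUL→r4 ⇒ no(FU)  {2A/0Mu/2Ld/1B | 1r 1w}
  4. MEM ⇒ no(RD_PORT)  {2A/0Mu/2Ld/1B | 1r 1w}
  5. ALU→r5 ⇒ no(RD_PORT)  {2A/0Mu/2Ld/1B | 1r 1w}

issued = [0, 1]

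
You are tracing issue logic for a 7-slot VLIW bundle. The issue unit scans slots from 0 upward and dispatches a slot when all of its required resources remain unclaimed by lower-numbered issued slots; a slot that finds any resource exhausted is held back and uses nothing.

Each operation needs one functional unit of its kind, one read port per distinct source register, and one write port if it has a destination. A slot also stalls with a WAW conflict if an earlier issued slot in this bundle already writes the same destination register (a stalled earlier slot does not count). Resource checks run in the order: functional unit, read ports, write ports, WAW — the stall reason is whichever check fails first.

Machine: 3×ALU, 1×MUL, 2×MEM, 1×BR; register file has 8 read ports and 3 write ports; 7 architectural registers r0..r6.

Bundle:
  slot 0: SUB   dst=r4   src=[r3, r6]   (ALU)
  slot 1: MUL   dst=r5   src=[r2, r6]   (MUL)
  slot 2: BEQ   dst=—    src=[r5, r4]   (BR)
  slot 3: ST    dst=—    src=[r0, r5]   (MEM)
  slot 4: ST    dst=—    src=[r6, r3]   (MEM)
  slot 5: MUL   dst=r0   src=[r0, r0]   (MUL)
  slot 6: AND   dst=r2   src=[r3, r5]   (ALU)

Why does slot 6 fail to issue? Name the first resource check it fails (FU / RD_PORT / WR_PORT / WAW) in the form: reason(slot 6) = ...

(0) want 1×ALU +2rd +1wr — yes → AL2|MU1|ME2|BR1|rd6|wr2
(1) want 1×MUL +2rd +1wr — yes → AL2|MU0|ME2|BR1|rd4|wr1
(2) want 1×BR +2rd +0wr — yes → AL2|MU0|ME2|BR0|rd2|wr1
(3) want 1×MEM +2rd +0wr — yes → AL2|MU0|ME1|BR0|rd0|wr1
(4) want 1×MEM +2rd +0wr — RD_PORT → AL2|MU0|ME1|BR0|rd0|wr1
(5) want 1×MUL +1rd +1wr — FU → AL2|MU0|ME1|BR0|rd0|wr1
(6) want 1×ALU +2rd +1wr — RD_PORT → AL2|MU0|ME1|BR0|rd0|wr1

reason(slot 6) = RD_PORT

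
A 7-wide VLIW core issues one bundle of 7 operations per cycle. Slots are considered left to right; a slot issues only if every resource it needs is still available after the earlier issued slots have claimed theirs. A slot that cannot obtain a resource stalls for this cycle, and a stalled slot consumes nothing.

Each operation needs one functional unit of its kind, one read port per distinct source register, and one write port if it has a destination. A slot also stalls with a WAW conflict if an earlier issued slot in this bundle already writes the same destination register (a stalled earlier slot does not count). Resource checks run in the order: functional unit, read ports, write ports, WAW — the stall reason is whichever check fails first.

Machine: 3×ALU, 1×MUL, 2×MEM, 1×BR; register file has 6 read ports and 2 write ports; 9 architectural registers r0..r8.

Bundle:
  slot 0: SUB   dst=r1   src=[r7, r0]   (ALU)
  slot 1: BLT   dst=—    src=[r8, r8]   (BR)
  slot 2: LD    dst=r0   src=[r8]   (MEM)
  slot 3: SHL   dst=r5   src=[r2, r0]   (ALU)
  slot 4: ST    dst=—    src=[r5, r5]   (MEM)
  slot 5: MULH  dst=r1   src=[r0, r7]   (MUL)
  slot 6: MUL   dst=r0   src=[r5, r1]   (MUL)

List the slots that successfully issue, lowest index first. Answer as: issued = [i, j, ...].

  0. ALU→r1 ⇒ go  {2A/1Mu/2Ld/1B | 4r 1w}
  1. BR ⇒ go  {2A/1Mu/2Ld/0B | 3r 1w}
  2. MEM→r0 ⇒ go  {2A/1Mu/1Ld/0B | 2r 0w}
  3. ALU→r5 ⇒ no(WR_PORT)  {2A/1Mu/1Ld/0B | 2r 0w}
  4. MEM ⇒ go  {2A/1Mu/0Ld/0B | 1r 0w}
  5. MUL→r1 ⇒ no(RD_PORT)  {2A/1Mu/0Ld/0B | 1r 0w}
  6. MUL→r0 ⇒ no(RD_PORT)  {2A/1Mu/0Ld/0B | 1r 0w}

issued = [0, 1, 2, 4]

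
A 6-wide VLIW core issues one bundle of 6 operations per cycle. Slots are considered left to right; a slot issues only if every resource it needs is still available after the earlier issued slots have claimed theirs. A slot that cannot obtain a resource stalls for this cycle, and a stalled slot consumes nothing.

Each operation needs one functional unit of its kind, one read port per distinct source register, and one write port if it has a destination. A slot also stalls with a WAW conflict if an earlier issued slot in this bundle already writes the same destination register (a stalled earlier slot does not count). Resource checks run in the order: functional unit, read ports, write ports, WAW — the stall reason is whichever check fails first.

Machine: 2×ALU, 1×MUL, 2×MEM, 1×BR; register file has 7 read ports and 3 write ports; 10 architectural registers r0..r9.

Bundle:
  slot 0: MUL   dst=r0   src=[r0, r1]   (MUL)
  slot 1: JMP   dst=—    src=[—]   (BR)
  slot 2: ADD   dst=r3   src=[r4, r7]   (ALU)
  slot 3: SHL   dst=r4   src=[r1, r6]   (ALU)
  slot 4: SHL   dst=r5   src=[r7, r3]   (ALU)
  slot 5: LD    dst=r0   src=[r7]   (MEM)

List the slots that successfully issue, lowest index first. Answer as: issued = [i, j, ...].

  0. MUL→r0 ⇒ go  {2A/0Mu/2Ld/1B | 5r 2w}
  1. BR ⇒ go  {2A/0Mu/2Ld/0B | 5r 2w}
  2. ALU→r3 ⇒ go  {1A/0Mu/2Ld/0B | 3r 1w}
  3. ALU→r4 ⇒ go  {0A/0Mu/2Ld/0B | 1r 0w}
  4. ALU→r5 ⇒ no(FU)  {0A/0Mu/2Ld/0B | 1r 0w}
  5. MEM→r0 ⇒ no(WR_PORT)  {0A/0Mu/2Ld/0B | 1r 0w}

issued = [0, 1, 2, 3]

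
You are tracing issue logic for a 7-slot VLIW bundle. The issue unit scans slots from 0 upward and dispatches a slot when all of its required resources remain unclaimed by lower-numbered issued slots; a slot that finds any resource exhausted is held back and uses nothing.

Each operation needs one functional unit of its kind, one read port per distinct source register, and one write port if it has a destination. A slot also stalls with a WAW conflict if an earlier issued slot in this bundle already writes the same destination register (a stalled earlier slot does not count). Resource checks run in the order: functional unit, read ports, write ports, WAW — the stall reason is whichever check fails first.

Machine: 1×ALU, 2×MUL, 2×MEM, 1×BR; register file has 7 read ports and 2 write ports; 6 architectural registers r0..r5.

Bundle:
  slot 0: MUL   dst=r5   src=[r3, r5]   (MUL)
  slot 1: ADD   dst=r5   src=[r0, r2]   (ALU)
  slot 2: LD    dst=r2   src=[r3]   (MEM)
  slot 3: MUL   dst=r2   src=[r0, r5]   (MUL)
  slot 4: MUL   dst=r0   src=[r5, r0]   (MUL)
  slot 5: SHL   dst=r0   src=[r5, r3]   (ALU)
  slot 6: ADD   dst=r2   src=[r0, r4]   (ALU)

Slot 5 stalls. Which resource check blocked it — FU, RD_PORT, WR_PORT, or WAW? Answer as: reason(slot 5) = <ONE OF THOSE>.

(0) want 1×MUL +2rd +1wr — yes → AL1|MU1|ME2|BR1|rd5|wr1
(1) want 1×ALU +2rd +1wr — WAW → AL1|MU1|ME2|BR1|rd5|wr1
(2) want 1×MEM +1rd +1wr — yes → AL1|MU1|ME1|BR1|rd4|wr0
(3) want 1×MUL +2rd +1wr — WR_PORT → AL1|MU1|ME1|BR1|rd4|wr0
(4) want 1×MUL +2rd +1wr — WR_PORT → AL1|MU1|ME1|BR1|rd4|wr0
(5) want 1×ALU +2rd +1wr — WR_PORT → AL1|MU1|ME1|BR1|rd4|wr0
(6) want 1×ALU +2rd +1wr — WR_PORT → AL1|MU1|ME1|BR1|rd4|wr0

reason(slot 5) = WR_PORT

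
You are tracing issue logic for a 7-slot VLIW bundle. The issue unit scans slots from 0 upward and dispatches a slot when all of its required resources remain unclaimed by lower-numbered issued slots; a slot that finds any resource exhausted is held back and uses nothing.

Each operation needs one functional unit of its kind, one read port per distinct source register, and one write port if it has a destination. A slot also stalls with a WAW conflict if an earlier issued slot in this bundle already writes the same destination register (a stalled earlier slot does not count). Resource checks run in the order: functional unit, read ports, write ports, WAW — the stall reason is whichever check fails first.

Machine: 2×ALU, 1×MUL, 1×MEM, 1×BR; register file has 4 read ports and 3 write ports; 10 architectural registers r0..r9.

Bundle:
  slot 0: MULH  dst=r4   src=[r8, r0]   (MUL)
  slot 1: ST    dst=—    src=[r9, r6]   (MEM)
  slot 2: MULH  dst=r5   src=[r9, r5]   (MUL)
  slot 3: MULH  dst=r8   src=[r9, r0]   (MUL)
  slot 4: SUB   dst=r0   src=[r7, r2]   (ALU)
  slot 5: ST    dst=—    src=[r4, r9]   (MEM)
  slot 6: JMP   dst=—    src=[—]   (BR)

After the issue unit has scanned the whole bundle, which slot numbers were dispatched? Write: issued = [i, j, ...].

issued = [0, 1, 6]

slot 0 (MUL): ISSUE — free A2,Mu0,Ld1,B1 rp2 wp2
slot 1 (MEM): ISSUE — free A2,Mu0,Ld0,B1 rp0 wp2
slot 2 (MUL): stall FU — free A2,Mu0,Ld0,B1 rp0 wp2
slot 3 (MUL): stall FU — free A2,Mu0,Ld0,B1 rp0 wp2
slot 4 (ALU): stall RD_PORT — free A2,Mu0,Ld0,B1 rp0 wp2
slot 5 (MEM): stall FU — free A2,Mu0,Ld0,B1 rp0 wp2
slot 6 (BR): ISSUE — free A2,Mu0,Ld0,B0 rp0 wp2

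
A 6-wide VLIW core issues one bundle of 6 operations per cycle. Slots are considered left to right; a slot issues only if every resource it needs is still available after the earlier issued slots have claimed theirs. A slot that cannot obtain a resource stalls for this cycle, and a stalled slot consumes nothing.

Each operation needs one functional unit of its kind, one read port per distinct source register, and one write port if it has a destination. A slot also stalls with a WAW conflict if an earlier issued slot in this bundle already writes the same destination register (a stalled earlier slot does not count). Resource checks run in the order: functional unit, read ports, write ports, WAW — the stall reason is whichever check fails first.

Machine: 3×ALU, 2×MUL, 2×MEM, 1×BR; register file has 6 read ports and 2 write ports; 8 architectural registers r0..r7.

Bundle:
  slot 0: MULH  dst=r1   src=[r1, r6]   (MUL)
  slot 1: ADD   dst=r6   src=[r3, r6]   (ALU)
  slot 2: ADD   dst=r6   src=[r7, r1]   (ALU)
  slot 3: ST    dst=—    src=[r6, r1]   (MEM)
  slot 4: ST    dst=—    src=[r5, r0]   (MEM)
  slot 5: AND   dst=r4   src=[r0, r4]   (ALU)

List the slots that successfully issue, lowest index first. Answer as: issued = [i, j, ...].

#0 MUL src=r1,r6 dispatched  <A:3 Mu:1 Ld:2 B:1 rd:4 wr:1>
#1 ALU src=r3,r6 dispatched  <A:2 Mu:1 Ld:2 B:1 rd:2 wr:0>
#2 ALU src=r7,r1 held:WR_PORT  <A:2 Mu:1 Ld:2 B:1 rd:2 wr:0>
#3 MEM src=r6,r1 dispatched  <A:2 Mu:1 Ld:1 B:1 rd:0 wr:0>
#4 MEM src=r5,r0 held:RD_PORT  <A:2 Mu:1 Ld:1 B:1 rd:0 wr:0>
#5 ALU src=r0,r4 held:RD_PORT  <A:2 Mu:1 Ld:1 B:1 rd:0 wr:0>

issued = [0, 1, 3]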